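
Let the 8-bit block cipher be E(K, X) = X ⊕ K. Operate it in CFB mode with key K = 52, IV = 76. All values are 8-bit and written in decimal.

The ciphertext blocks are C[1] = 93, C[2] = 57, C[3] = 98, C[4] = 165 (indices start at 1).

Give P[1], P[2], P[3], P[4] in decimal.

CFB decryption: P_i = C_i ⊕ E(K, C_{i−1}), with C_{0} = IV.
P[1]: E(K, 76) = 120; 93 ⊕ 120 = 37.
P[2]: E(K, 93) = 105; 57 ⊕ 105 = 80.
P[3]: E(K, 57) = 13; 98 ⊕ 13 = 111.
P[4]: E(K, 98) = 86; 165 ⊕ 86 = 243.

P[1] = 37, P[2] = 80, P[3] = 111, P[4] = 243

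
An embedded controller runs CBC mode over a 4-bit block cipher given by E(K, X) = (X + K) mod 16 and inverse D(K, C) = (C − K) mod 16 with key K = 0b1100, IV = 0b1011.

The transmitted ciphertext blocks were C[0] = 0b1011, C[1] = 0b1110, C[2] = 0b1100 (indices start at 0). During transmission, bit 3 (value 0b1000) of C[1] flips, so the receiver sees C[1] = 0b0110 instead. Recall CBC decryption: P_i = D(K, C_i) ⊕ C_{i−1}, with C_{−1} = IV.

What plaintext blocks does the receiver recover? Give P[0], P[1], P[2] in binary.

P[0] = 0b0100, P[1] = 0b0001, P[2] = 0b0110

Only C[1] changed, to 0b0110. In CBC, a change in C_i garbles P_i and flips the same bit in P_{i+1}. Decrypting the received ciphertext:
P[0]: D(K, 0b1011) = 0b1111; 0b1111 ⊕ 0b1011 = 0b0100.
P[1]: D(K, 0b0110) = 0b1010; 0b1010 ⊕ 0b1011 = 0b0001.
P[2]: D(K, 0b1100) = 0b0000; 0b0000 ⊕ 0b0110 = 0b0110.
Blocks that differ from the original plaintext: P[1], P[2].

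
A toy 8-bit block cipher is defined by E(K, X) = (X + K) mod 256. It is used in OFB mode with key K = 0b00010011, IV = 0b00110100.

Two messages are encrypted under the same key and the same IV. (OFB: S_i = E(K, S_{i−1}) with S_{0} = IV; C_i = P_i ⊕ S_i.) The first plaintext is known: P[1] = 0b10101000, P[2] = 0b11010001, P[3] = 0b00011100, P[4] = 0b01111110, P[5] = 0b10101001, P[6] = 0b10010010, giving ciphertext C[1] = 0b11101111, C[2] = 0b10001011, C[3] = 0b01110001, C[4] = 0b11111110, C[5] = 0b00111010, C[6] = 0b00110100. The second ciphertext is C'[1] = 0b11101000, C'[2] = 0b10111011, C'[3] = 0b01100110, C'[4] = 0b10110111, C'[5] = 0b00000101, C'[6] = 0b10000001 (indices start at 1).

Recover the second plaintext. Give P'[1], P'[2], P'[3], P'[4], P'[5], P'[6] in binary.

P'[1] = 0b10101111, P'[2] = 0b11100001, P'[3] = 0b00001011, P'[4] = 0b00110111, P'[5] = 0b10010110, P'[6] = 0b00100111

In OFB with a reused IV, both messages share the same keystream S_i, so C_i ⊕ C'_i = P_i ⊕ P'_i and thus P'_i = P_i ⊕ C_i ⊕ C'_i.
P'[1]: 0b10101000 ⊕ 0b11101111 ⊕ 0b11101000 = 0b10101111.
P'[2]: 0b11010001 ⊕ 0b10001011 ⊕ 0b10111011 = 0b11100001.
P'[3]: 0b00011100 ⊕ 0b01110001 ⊕ 0b01100110 = 0b00001011.
P'[4]: 0b01111110 ⊕ 0b11111110 ⊕ 0b10110111 = 0b00110111.
P'[5]: 0b10101001 ⊕ 0b00111010 ⊕ 0b00000101 = 0b10010110.
P'[6]: 0b10010010 ⊕ 0b00110100 ⊕ 0b10000001 = 0b00100111.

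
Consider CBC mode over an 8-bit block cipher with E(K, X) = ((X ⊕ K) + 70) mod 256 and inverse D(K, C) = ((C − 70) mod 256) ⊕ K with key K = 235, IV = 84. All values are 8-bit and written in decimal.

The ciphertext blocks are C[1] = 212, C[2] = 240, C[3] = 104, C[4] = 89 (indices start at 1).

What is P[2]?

P[2] = 149

CBC decryption: P_i = D(K, C_i) ⊕ C_{i−1}, with C_{0} = IV.
P[2]: D(K, 240) = 65; 65 ⊕ 212 = 149.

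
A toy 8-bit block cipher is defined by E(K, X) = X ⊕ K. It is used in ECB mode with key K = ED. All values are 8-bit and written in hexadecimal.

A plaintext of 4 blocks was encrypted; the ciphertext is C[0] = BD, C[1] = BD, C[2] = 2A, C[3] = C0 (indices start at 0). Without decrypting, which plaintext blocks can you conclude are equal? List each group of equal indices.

P[0] = P[1]

ECB encrypts each block independently with the same key, so equal ciphertext blocks imply equal plaintext blocks.
C[0] = C[1] = BD, so P[0] = P[1].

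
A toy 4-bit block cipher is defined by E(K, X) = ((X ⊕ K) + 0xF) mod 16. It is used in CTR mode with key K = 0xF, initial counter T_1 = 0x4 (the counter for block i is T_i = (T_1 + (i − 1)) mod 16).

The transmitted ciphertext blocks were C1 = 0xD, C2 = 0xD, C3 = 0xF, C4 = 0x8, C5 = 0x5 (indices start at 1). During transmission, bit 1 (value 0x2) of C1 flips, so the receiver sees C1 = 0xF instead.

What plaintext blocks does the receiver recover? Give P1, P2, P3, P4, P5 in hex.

CTR decryption: S_i = E(K, T_i) where T_i is the counter for block i; P_i = C_i ⊕ S_i.
Only C1 changed, to 0xF. In CTR, a change in C_i flips the same bit in P_i only; the keystream is unaffected. Decrypting the received ciphertext:
P1: T = 0x4, S = E(K, T) = 0xA; 0xF ⊕ 0xA = 0x5.
P2: T = 0x5, S = E(K, T) = 0x9; 0xD ⊕ 0x9 = 0x4.
P3: T = 0x6, S = E(K, T) = 0x8; 0xF ⊕ 0x8 = 0x7.
P4: T = 0x7, S = E(K, T) = 0x7; 0x8 ⊕ 0x7 = 0xF.
P5: T = 0x8, S = E(K, T) = 0x6; 0x5 ⊕ 0x6 = 0x3.
Blocks that differ from the original plaintext: P1.

P1 = 0x5, P2 = 0x4, P3 = 0x7, P4 = 0xF, P5 = 0x3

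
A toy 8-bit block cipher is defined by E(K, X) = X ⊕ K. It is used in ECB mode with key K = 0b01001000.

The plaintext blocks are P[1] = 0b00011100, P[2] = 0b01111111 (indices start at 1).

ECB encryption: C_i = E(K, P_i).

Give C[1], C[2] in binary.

C[1] = 0b01010100, C[2] = 0b00110111

C[1]: E(K, 0b00011100) = 0b01010100.
C[2]: E(K, 0b01111111) = 0b00110111.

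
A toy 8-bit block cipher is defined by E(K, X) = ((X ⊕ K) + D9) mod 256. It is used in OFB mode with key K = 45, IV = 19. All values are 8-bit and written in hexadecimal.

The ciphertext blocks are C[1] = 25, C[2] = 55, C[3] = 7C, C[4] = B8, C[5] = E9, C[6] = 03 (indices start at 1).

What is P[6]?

OFB decryption: S_i = E(K, S_{i−1}) with S_{0} = IV; P_i = C_i ⊕ S_i.
P[1]: S = E(K, 19) = 35; 25 ⊕ 35 = 10.
P[2]: S = E(K, 35) = 49; 55 ⊕ 49 = 1C.
P[3]: S = E(K, 49) = E5; 7C ⊕ E5 = 99.
P[4]: S = E(K, E5) = 79; B8 ⊕ 79 = C1.
P[5]: S = E(K, 79) = 15; E9 ⊕ 15 = FC.
P[6]: S = E(K, 15) = 29; 03 ⊕ 29 = 2A.

P[6] = 2A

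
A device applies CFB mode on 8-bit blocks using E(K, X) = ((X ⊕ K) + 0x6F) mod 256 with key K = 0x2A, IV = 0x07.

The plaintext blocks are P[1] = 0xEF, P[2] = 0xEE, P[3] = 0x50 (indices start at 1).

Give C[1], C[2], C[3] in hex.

C[1] = 0x73, C[2] = 0x26, C[3] = 0x2B

CFB encryption: C_i = P_i ⊕ E(K, C_{i−1}), with C_{0} = IV.
C[1]: E(K, 0x07) = 0x9C; 0xEF ⊕ 0x9C = 0x73.
C[2]: E(K, 0x73) = 0xC8; 0xEE ⊕ 0xC8 = 0x26.
C[3]: E(K, 0x26) = 0x7B; 0x50 ⊕ 0x7B = 0x2B.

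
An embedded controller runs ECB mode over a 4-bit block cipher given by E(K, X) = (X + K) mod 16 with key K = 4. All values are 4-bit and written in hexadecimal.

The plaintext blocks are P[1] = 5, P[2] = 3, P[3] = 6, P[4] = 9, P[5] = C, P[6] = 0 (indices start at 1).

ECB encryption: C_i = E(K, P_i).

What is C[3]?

C[3]: E(K, 6) = A.

C[3] = A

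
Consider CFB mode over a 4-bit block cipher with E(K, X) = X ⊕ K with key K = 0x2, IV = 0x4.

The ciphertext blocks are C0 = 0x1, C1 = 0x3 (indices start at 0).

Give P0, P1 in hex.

P0 = 0x7, P1 = 0x0

CFB decryption: P_i = C_i ⊕ E(K, C_{i−1}), with C_{−1} = IV.
P0: E(K, 0x4) = 0x6; 0x1 ⊕ 0x6 = 0x7.
P1: E(K, 0x1) = 0x3; 0x3 ⊕ 0x3 = 0x0.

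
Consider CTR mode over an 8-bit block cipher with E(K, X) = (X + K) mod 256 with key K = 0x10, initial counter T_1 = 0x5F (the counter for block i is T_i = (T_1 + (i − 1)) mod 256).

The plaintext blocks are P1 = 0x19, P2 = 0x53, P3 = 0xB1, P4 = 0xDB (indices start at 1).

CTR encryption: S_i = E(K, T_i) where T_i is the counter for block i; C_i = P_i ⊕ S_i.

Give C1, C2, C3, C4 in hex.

C1 = 0x76, C2 = 0x23, C3 = 0xC0, C4 = 0xA9

C1: T = 0x5F, S = E(K, T) = 0x6F; 0x19 ⊕ 0x6F = 0x76.
C2: T = 0x60, S = E(K, T) = 0x70; 0x53 ⊕ 0x70 = 0x23.
C3: T = 0x61, S = E(K, T) = 0x71; 0xB1 ⊕ 0x71 = 0xC0.
C4: T = 0x62, S = E(K, T) = 0x72; 0xDB ⊕ 0x72 = 0xA9.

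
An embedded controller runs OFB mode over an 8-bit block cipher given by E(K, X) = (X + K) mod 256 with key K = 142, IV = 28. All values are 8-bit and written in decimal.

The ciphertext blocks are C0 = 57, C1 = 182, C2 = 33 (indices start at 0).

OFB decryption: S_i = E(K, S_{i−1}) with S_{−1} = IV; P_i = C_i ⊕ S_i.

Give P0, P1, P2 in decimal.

P0: S = E(K, 28) = 170; 57 ⊕ 170 = 147.
P1: S = E(K, 170) = 56; 182 ⊕ 56 = 142.
P2: S = E(K, 56) = 198; 33 ⊕ 198 = 231.

P0 = 147, P1 = 142, P2 = 231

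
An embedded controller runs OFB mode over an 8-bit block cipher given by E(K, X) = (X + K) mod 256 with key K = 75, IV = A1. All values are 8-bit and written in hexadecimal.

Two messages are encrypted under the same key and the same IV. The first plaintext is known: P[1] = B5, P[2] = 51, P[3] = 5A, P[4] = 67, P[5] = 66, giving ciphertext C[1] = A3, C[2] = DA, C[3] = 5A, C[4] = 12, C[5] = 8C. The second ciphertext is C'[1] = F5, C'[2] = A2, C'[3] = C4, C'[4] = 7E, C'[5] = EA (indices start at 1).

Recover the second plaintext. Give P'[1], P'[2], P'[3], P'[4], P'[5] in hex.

In OFB with a reused IV, both messages share the same keystream S_i, so C_i ⊕ C'_i = P_i ⊕ P'_i and thus P'_i = P_i ⊕ C_i ⊕ C'_i.
P'[1]: B5 ⊕ A3 ⊕ F5 = E3.
P'[2]: 51 ⊕ DA ⊕ A2 = 29.
P'[3]: 5A ⊕ 5A ⊕ C4 = C4.
P'[4]: 67 ⊕ 12 ⊕ 7E = 0B.
P'[5]: 66 ⊕ 8C ⊕ EA = 00.

P'[1] = E3, P'[2] = 29, P'[3] = C4, P'[4] = 0B, P'[5] = 00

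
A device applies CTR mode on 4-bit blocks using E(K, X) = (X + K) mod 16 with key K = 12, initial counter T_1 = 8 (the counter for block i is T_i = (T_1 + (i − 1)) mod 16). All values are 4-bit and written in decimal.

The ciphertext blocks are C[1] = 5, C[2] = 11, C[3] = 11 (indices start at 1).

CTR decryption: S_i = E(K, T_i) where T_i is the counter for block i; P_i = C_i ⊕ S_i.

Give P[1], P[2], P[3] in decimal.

P[1] = 1, P[2] = 14, P[3] = 13

P[1]: T = 8, S = E(K, T) = 4; 5 ⊕ 4 = 1.
P[2]: T = 9, S = E(K, T) = 5; 11 ⊕ 5 = 14.
P[3]: T = 10, S = E(K, T) = 6; 11 ⊕ 6 = 13.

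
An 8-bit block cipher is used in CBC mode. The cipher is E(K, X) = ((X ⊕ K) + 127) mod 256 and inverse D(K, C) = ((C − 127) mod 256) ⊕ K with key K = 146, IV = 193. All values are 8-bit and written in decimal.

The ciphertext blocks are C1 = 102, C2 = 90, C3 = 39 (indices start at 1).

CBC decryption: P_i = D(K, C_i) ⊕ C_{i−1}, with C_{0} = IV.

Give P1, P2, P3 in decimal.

P1 = 180, P2 = 47, P3 = 96

P1: D(K, 102) = 117; 117 ⊕ 193 = 180.
P2: D(K, 90) = 73; 73 ⊕ 102 = 47.
P3: D(K, 39) = 58; 58 ⊕ 90 = 96.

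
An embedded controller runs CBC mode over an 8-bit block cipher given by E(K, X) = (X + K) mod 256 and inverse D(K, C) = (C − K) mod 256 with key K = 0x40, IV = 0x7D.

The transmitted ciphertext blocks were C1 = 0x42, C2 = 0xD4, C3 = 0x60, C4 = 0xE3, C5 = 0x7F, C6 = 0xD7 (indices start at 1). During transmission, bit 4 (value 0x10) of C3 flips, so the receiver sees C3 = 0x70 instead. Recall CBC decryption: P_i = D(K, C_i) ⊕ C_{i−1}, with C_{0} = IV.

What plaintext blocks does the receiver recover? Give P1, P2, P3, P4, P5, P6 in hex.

P1 = 0x7F, P2 = 0xD6, P3 = 0xE4, P4 = 0xD3, P5 = 0xDC, P6 = 0xE8

Only C3 changed, to 0x70. In CBC, a change in C_i garbles P_i and flips the same bit in P_{i+1}. Decrypting the received ciphertext:
P1: D(K, 0x42) = 0x02; 0x02 ⊕ 0x7D = 0x7F.
P2: D(K, 0xD4) = 0x94; 0x94 ⊕ 0x42 = 0xD6.
P3: D(K, 0x70) = 0x30; 0x30 ⊕ 0xD4 = 0xE4.
P4: D(K, 0xE3) = 0xA3; 0xA3 ⊕ 0x70 = 0xD3.
P5: D(K, 0x7F) = 0x3F; 0x3F ⊕ 0xE3 = 0xDC.
P6: D(K, 0xD7) = 0x97; 0x97 ⊕ 0x7F = 0xE8.
Blocks that differ from the original plaintext: P3, P4.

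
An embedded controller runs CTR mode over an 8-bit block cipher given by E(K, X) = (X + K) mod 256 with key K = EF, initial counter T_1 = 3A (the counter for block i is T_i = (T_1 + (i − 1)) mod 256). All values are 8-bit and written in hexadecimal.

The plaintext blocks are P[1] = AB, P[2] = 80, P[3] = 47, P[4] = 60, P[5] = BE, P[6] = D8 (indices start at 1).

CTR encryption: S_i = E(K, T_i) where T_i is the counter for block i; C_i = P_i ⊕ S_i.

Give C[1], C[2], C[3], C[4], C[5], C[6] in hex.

C[1]: T = 3A, S = E(K, T) = 29; AB ⊕ 29 = 82.
C[2]: T = 3B, S = E(K, T) = 2A; 80 ⊕ 2A = AA.
C[3]: T = 3C, S = E(K, T) = 2B; 47 ⊕ 2B = 6C.
C[4]: T = 3D, S = E(K, T) = 2C; 60 ⊕ 2C = 4C.
C[5]: T = 3E, S = E(K, T) = 2D; BE ⊕ 2D = 93.
C[6]: T = 3F, S = E(K, T) = 2E; D8 ⊕ 2E = F6.

C[1] = 82, C[2] = AA, C[3] = 6C, C[4] = 4C, C[5] = 93, C[6] = F6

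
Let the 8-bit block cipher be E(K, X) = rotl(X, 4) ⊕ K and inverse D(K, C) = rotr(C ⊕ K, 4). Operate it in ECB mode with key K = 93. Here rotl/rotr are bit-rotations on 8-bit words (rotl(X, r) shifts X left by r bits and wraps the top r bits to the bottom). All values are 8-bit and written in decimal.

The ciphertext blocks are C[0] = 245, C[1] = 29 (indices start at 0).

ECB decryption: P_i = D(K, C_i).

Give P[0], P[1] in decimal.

P[0]: D(K, 245) = 138.
P[1]: D(K, 29) = 4.

P[0] = 138, P[1] = 4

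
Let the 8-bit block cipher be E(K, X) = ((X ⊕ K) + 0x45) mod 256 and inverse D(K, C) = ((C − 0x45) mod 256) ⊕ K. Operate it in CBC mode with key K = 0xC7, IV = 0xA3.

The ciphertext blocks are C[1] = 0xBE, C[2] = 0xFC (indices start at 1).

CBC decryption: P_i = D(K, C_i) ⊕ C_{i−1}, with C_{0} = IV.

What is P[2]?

P[2] = 0xCE

P[2]: D(K, 0xFC) = 0x70; 0x70 ⊕ 0xBE = 0xCE.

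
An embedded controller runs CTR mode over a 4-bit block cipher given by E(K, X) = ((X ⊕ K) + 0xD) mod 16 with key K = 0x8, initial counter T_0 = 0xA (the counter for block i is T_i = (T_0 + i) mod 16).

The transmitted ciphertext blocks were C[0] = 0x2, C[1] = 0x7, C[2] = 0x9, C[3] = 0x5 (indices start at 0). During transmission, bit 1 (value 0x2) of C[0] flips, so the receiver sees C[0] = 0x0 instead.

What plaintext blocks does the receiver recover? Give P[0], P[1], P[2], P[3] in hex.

P[0] = 0xF, P[1] = 0x7, P[2] = 0x8, P[3] = 0x7

CTR decryption: S_i = E(K, T_i) where T_i is the counter for block i; P_i = C_i ⊕ S_i.
Only C[0] changed, to 0x0. In CTR, a change in C_i flips the same bit in P_i only; the keystream is unaffected. Decrypting the received ciphertext:
P[0]: T = 0xA, S = E(K, T) = 0xF; 0x0 ⊕ 0xF = 0xF.
P[1]: T = 0xB, S = E(K, T) = 0x0; 0x7 ⊕ 0x0 = 0x7.
P[2]: T = 0xC, S = E(K, T) = 0x1; 0x9 ⊕ 0x1 = 0x8.
P[3]: T = 0xD, S = E(K, T) = 0x2; 0x5 ⊕ 0x2 = 0x7.
Blocks that differ from the original plaintext: P[0].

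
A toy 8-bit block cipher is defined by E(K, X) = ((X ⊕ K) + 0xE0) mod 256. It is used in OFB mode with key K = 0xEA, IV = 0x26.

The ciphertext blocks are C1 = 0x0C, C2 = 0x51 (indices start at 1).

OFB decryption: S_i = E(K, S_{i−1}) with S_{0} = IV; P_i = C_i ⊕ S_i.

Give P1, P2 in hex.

P1: S = E(K, 0x26) = 0xAC; 0x0C ⊕ 0xAC = 0xA0.
P2: S = E(K, 0xAC) = 0x26; 0x51 ⊕ 0x26 = 0x77.

P1 = 0xA0, P2 = 0x77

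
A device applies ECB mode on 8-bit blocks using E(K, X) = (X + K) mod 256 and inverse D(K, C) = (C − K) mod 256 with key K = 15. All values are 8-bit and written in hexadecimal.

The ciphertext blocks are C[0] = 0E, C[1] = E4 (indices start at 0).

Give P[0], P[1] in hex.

P[0] = F9, P[1] = CF

ECB decryption: P_i = D(K, C_i).
P[0]: D(K, 0E) = F9.
P[1]: D(K, E4) = CF.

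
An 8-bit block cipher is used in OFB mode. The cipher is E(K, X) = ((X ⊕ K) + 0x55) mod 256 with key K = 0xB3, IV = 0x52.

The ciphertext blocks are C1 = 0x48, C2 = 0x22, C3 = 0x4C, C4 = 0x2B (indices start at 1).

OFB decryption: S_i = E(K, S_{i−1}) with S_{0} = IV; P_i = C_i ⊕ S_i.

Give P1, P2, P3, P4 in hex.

P1 = 0x7E, P2 = 0xF8, P3 = 0xF2, P4 = 0x49

P1: S = E(K, 0x52) = 0x36; 0x48 ⊕ 0x36 = 0x7E.
P2: S = E(K, 0x36) = 0xDA; 0x22 ⊕ 0xDA = 0xF8.
P3: S = E(K, 0xDA) = 0xBE; 0x4C ⊕ 0xBE = 0xF2.
P4: S = E(K, 0xBE) = 0x62; 0x2B ⊕ 0x62 = 0x49.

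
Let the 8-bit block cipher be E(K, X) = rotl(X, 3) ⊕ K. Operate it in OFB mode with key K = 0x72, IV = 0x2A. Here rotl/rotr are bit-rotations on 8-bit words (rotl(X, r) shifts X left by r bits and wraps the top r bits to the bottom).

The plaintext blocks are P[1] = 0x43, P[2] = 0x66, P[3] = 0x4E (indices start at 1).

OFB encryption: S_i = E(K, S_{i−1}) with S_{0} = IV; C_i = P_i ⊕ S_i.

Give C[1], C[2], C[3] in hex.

C[1]: S = E(K, 0x2A) = 0x23; 0x43 ⊕ 0x23 = 0x60.
C[2]: S = E(K, 0x23) = 0x6B; 0x66 ⊕ 0x6B = 0x0D.
C[3]: S = E(K, 0x6B) = 0x29; 0x4E ⊕ 0x29 = 0x67.

C[1] = 0x60, C[2] = 0x0D, C[3] = 0x67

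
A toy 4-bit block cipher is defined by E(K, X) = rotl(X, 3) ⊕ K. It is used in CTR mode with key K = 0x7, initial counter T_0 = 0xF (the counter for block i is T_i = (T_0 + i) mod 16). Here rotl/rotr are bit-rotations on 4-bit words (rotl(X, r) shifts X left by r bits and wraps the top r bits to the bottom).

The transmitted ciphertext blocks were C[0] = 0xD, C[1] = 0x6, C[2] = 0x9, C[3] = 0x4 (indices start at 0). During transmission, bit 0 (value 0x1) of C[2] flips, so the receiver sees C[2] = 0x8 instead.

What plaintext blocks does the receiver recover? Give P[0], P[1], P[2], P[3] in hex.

CTR decryption: S_i = E(K, T_i) where T_i is the counter for block i; P_i = C_i ⊕ S_i.
Only C[2] changed, to 0x8. In CTR, a change in C_i flips the same bit in P_i only; the keystream is unaffected. Decrypting the received ciphertext:
P[0]: T = 0xF, S = E(K, T) = 0x8; 0xD ⊕ 0x8 = 0x5.
P[1]: T = 0x0, S = E(K, T) = 0x7; 0x6 ⊕ 0x7 = 0x1.
P[2]: T = 0x1, S = E(K, T) = 0xF; 0x8 ⊕ 0xF = 0x7.
P[3]: T = 0x2, S = E(K, T) = 0x6; 0x4 ⊕ 0x6 = 0x2.
Blocks that differ from the original plaintext: P[2].

P[0] = 0x5, P[1] = 0x1, P[2] = 0x7, P[3] = 0x2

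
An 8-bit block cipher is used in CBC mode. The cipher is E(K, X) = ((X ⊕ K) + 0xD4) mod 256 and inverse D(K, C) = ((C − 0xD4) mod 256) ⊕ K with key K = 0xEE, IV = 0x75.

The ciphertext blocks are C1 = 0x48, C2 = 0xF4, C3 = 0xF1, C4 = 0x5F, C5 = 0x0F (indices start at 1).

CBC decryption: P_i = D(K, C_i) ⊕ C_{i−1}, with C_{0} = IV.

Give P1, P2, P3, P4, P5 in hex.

P1 = 0xEF, P2 = 0x86, P3 = 0x07, P4 = 0x94, P5 = 0x8A

P1: D(K, 0x48) = 0x9A; 0x9A ⊕ 0x75 = 0xEF.
P2: D(K, 0xF4) = 0xCE; 0xCE ⊕ 0x48 = 0x86.
P3: D(K, 0xF1) = 0xF3; 0xF3 ⊕ 0xF4 = 0x07.
P4: D(K, 0x5F) = 0x65; 0x65 ⊕ 0xF1 = 0x94.
P5: D(K, 0x0F) = 0xD5; 0xD5 ⊕ 0x5F = 0x8A.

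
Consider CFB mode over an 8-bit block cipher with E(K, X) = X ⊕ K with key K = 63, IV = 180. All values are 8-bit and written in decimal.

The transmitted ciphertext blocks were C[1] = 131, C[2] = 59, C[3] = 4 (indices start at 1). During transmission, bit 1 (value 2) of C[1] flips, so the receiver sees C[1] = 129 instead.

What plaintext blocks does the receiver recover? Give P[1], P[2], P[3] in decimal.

CFB decryption: P_i = C_i ⊕ E(K, C_{i−1}), with C_{0} = IV.
Only C[1] changed, to 129. In CFB, a change in C_i flips the same bit in P_i and garbles P_{i+1}. Decrypting the received ciphertext:
P[1]: E(K, 180) = 139; 129 ⊕ 139 = 10.
P[2]: E(K, 129) = 190; 59 ⊕ 190 = 133.
P[3]: E(K, 59) = 4; 4 ⊕ 4 = 0.
Blocks that differ from the original plaintext: P[1], P[2].

P[1] = 10, P[2] = 133, P[3] = 0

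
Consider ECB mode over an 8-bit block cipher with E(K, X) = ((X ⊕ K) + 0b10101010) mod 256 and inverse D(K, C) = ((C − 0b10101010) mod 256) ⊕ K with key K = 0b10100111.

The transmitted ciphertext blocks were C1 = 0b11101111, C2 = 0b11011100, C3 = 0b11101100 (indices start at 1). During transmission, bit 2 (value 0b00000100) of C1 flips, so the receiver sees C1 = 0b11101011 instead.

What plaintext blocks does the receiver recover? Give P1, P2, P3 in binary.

ECB decryption: P_i = D(K, C_i).
Only C1 changed, to 0b11101011. In ECB, a change in C_i affects only P_i. Decrypting the received ciphertext:
P1: D(K, 0b11101011) = 0b11100110.
P2: D(K, 0b11011100) = 0b10010101.
P3: D(K, 0b11101100) = 0b11100101.
Blocks that differ from the original plaintext: P1.

P1 = 0b11100110, P2 = 0b10010101, P3 = 0b11100101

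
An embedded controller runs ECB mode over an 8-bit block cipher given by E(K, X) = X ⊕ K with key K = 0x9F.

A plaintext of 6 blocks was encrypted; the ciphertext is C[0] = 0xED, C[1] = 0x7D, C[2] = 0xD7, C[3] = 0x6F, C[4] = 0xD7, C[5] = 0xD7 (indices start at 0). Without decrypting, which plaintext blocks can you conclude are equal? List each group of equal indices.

P[2] = P[4] = P[5]

ECB encrypts each block independently with the same key, so equal ciphertext blocks imply equal plaintext blocks.
C[2] = C[4] = C[5] = 0xD7, so P[2] = P[4] = P[5].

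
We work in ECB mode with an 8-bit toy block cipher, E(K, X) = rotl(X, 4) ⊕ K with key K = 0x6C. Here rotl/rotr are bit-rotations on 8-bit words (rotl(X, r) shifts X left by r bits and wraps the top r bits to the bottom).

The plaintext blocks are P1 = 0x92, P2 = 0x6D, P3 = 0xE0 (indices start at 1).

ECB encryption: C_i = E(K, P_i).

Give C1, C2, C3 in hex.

C1: E(K, 0x92) = 0x45.
C2: E(K, 0x6D) = 0xBA.
C3: E(K, 0xE0) = 0x62.

C1 = 0x45, C2 = 0xBA, C3 = 0x62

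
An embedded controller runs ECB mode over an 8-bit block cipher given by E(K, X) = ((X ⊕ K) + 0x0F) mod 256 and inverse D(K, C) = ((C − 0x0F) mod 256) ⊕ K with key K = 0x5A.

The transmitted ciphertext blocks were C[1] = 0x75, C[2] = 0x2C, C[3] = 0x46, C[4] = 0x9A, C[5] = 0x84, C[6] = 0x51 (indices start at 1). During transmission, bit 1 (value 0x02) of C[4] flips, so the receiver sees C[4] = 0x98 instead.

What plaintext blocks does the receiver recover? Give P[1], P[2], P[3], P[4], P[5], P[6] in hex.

P[1] = 0x3C, P[2] = 0x47, P[3] = 0x6D, P[4] = 0xD3, P[5] = 0x2F, P[6] = 0x18

ECB decryption: P_i = D(K, C_i).
Only C[4] changed, to 0x98. In ECB, a change in C_i affects only P_i. Decrypting the received ciphertext:
P[1]: D(K, 0x75) = 0x3C.
P[2]: D(K, 0x2C) = 0x47.
P[3]: D(K, 0x46) = 0x6D.
P[4]: D(K, 0x98) = 0xD3.
P[5]: D(K, 0x84) = 0x2F.
P[6]: D(K, 0x51) = 0x18.
Blocks that differ from the original plaintext: P[4].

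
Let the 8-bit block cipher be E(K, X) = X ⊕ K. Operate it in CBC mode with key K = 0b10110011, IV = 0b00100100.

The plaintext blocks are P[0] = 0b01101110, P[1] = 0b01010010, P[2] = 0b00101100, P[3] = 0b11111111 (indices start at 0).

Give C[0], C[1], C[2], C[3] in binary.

C[0] = 0b11111001, C[1] = 0b00011000, C[2] = 0b10000111, C[3] = 0b11001011

CBC encryption: C_i = E(K, P_i ⊕ C_{i−1}), with C_{−1} = IV.
C[0]: P[0] ⊕ 0b00100100 = 0b01001010; E(K, 0b01001010) = 0b11111001.
C[1]: P[1] ⊕ 0b11111001 = 0b10101011; E(K, 0b10101011) = 0b00011000.
C[2]: P[2] ⊕ 0b00011000 = 0b00110100; E(K, 0b00110100) = 0b10000111.
C[3]: P[3] ⊕ 0b10000111 = 0b01111000; E(K, 0b01111000) = 0b11001011.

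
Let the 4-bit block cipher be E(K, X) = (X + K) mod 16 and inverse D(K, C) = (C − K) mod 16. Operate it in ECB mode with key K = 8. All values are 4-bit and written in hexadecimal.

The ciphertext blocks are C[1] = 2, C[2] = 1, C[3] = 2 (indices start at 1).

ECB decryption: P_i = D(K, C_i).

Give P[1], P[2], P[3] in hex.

P[1] = A, P[2] = 9, P[3] = A

P[1]: D(K, 2) = A.
P[2]: D(K, 1) = 9.
P[3]: D(K, 2) = A.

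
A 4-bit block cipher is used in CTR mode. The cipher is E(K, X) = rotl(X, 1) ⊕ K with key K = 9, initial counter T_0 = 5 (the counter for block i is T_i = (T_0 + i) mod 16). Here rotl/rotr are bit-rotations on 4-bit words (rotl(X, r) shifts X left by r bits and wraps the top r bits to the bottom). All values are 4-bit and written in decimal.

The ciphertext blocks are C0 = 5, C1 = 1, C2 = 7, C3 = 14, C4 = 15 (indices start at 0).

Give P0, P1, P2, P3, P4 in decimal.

CTR decryption: S_i = E(K, T_i) where T_i is the counter for block i; P_i = C_i ⊕ S_i.
P0: T = 5, S = E(K, T) = 3; 5 ⊕ 3 = 6.
P1: T = 6, S = E(K, T) = 5; 1 ⊕ 5 = 4.
P2: T = 7, S = E(K, T) = 7; 7 ⊕ 7 = 0.
P3: T = 8, S = E(K, T) = 8; 14 ⊕ 8 = 6.
P4: T = 9, S = E(K, T) = 10; 15 ⊕ 10 = 5.

P0 = 6, P1 = 4, P2 = 0, P3 = 6, P4 = 5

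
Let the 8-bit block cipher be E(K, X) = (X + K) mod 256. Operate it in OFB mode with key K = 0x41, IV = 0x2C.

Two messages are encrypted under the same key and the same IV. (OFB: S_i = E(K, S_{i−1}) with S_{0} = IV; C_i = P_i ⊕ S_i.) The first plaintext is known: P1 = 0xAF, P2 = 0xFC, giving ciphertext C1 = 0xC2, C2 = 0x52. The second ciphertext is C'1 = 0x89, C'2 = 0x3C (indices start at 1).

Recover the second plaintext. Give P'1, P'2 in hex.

In OFB with a reused IV, both messages share the same keystream S_i, so C_i ⊕ C'_i = P_i ⊕ P'_i and thus P'_i = P_i ⊕ C_i ⊕ C'_i.
P'1: 0xAF ⊕ 0xC2 ⊕ 0x89 = 0xE4.
P'2: 0xFC ⊕ 0x52 ⊕ 0x3C = 0x92.

P'1 = 0xE4, P'2 = 0x92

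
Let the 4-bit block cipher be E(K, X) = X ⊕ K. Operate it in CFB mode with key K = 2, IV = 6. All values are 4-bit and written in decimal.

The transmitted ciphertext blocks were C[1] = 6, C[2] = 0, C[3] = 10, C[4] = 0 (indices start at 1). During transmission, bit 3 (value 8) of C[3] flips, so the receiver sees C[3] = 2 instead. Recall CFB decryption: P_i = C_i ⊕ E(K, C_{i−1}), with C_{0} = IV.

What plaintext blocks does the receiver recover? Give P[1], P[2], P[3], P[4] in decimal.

Only C[3] changed, to 2. In CFB, a change in C_i flips the same bit in P_i and garbles P_{i+1}. Decrypting the received ciphertext:
P[1]: E(K, 6) = 4; 6 ⊕ 4 = 2.
P[2]: E(K, 6) = 4; 0 ⊕ 4 = 4.
P[3]: E(K, 0) = 2; 2 ⊕ 2 = 0.
P[4]: E(K, 2) = 0; 0 ⊕ 0 = 0.
Blocks that differ from the original plaintext: P[3], P[4].

P[1] = 2, P[2] = 4, P[3] = 0, P[4] = 0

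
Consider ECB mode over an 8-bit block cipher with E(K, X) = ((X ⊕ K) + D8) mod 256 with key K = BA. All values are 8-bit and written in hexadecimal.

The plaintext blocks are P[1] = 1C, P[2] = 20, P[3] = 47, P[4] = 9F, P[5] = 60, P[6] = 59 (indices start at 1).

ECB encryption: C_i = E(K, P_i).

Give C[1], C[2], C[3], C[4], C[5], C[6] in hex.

C[1]: E(K, 1C) = 7E.
C[2]: E(K, 20) = 72.
C[3]: E(K, 47) = D5.
C[4]: E(K, 9F) = FD.
C[5]: E(K, 60) = B2.
C[6]: E(K, 59) = BB.

C[1] = 7E, C[2] = 72, C[3] = D5, C[4] = FD, C[5] = B2, C[6] = BB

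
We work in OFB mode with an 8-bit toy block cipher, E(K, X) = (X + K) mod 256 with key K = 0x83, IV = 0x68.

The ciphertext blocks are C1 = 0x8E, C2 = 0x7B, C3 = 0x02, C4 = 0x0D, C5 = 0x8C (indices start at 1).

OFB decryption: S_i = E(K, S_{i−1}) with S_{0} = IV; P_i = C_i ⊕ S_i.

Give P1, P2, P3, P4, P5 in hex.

P1 = 0x65, P2 = 0x15, P3 = 0xF3, P4 = 0x79, P5 = 0x7B

P1: S = E(K, 0x68) = 0xEB; 0x8E ⊕ 0xEB = 0x65.
P2: S = E(K, 0xEB) = 0x6E; 0x7B ⊕ 0x6E = 0x15.
P3: S = E(K, 0x6E) = 0xF1; 0x02 ⊕ 0xF1 = 0xF3.
P4: S = E(K, 0xF1) = 0x74; 0x0D ⊕ 0x74 = 0x79.
P5: S = E(K, 0x74) = 0xF7; 0x8C ⊕ 0xF7 = 0x7B.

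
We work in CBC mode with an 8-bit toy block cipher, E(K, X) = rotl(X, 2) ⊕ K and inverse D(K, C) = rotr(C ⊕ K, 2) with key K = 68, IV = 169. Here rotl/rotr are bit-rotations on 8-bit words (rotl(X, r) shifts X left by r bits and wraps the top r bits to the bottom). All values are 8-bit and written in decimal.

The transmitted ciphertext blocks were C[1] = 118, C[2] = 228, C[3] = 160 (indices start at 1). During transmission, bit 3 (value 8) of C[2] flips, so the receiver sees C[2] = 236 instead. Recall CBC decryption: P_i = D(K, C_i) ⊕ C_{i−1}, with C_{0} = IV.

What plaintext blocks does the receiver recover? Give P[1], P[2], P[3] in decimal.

Only C[2] changed, to 236. In CBC, a change in C_i garbles P_i and flips the same bit in P_{i+1}. Decrypting the received ciphertext:
P[1]: D(K, 118) = 140; 140 ⊕ 169 = 37.
P[2]: D(K, 236) = 42; 42 ⊕ 118 = 92.
P[3]: D(K, 160) = 57; 57 ⊕ 236 = 213.
Blocks that differ from the original plaintext: P[2], P[3].

P[1] = 37, P[2] = 92, P[3] = 213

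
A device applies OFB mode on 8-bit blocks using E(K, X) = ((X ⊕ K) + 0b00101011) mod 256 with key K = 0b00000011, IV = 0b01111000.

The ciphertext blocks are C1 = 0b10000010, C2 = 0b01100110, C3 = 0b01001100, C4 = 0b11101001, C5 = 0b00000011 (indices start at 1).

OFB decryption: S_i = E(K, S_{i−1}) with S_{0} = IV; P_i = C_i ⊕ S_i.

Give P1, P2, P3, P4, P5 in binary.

P1 = 0b00100100, P2 = 0b10110110, P3 = 0b10110010, P4 = 0b11000001, P5 = 0b01010101

P1: S = E(K, 0b01111000) = 0b10100110; 0b10000010 ⊕ 0b10100110 = 0b00100100.
P2: S = E(K, 0b10100110) = 0b11010000; 0b01100110 ⊕ 0b11010000 = 0b10110110.
P3: S = E(K, 0b11010000) = 0b11111110; 0b01001100 ⊕ 0b11111110 = 0b10110010.
P4: S = E(K, 0b11111110) = 0b00101000; 0b11101001 ⊕ 0b00101000 = 0b11000001.
P5: S = E(K, 0b00101000) = 0b01010110; 0b00000011 ⊕ 0b01010110 = 0b01010101.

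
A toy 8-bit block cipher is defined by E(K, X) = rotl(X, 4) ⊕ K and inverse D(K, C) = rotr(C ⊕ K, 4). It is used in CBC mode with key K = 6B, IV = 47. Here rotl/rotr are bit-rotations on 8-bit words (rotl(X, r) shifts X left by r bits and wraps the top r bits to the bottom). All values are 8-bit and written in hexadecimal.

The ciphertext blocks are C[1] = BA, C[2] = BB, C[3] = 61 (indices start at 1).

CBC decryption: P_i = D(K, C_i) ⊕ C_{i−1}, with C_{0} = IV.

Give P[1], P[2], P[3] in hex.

P[1] = 5A, P[2] = B7, P[3] = 1B

P[1]: D(K, BA) = 1D; 1D ⊕ 47 = 5A.
P[2]: D(K, BB) = 0D; 0D ⊕ BA = B7.
P[3]: D(K, 61) = A0; A0 ⊕ BB = 1B.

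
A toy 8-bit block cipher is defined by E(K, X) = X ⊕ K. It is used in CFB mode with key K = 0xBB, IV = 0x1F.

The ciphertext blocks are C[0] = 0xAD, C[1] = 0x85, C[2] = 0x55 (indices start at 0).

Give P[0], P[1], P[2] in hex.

P[0] = 0x09, P[1] = 0x93, P[2] = 0x6B

CFB decryption: P_i = C_i ⊕ E(K, C_{i−1}), with C_{−1} = IV.
P[0]: E(K, 0x1F) = 0xA4; 0xAD ⊕ 0xA4 = 0x09.
P[1]: E(K, 0xAD) = 0x16; 0x85 ⊕ 0x16 = 0x93.
P[2]: E(K, 0x85) = 0x3E; 0x55 ⊕ 0x3E = 0x6B.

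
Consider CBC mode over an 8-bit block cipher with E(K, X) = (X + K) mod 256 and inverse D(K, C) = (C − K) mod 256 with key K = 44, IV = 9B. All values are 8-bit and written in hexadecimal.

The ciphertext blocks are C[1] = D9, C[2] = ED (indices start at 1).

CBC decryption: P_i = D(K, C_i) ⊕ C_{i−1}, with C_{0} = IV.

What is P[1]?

P[1]: D(K, D9) = 95; 95 ⊕ 9B = 0E.

P[1] = 0E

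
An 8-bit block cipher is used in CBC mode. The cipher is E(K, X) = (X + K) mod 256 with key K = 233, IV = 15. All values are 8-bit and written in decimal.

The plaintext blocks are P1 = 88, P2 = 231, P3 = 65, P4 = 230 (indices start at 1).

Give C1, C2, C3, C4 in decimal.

CBC encryption: C_i = E(K, P_i ⊕ C_{i−1}), with C_{0} = IV.
C1: P1 ⊕ 15 = 87; E(K, 87) = 64.
C2: P2 ⊕ 64 = 167; E(K, 167) = 144.
C3: P3 ⊕ 144 = 209; E(K, 209) = 186.
C4: P4 ⊕ 186 = 92; E(K, 92) = 69.

C1 = 64, C2 = 144, C3 = 186, C4 = 69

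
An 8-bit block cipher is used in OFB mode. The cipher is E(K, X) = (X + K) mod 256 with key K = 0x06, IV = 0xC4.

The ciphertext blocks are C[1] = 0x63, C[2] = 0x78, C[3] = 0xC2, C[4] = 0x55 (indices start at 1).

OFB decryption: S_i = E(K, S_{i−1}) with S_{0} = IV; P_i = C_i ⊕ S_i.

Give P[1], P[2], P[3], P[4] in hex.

P[1]: S = E(K, 0xC4) = 0xCA; 0x63 ⊕ 0xCA = 0xA9.
P[2]: S = E(K, 0xCA) = 0xD0; 0x78 ⊕ 0xD0 = 0xA8.
P[3]: S = E(K, 0xD0) = 0xD6; 0xC2 ⊕ 0xD6 = 0x14.
P[4]: S = E(K, 0xD6) = 0xDC; 0x55 ⊕ 0xDC = 0x89.

P[1] = 0xA9, P[2] = 0xA8, P[3] = 0x14, P[4] = 0x89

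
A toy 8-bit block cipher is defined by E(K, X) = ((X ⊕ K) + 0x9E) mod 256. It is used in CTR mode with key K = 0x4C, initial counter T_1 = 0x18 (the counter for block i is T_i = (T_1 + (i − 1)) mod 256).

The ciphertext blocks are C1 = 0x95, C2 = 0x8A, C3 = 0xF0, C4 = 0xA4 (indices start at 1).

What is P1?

CTR decryption: S_i = E(K, T_i) where T_i is the counter for block i; P_i = C_i ⊕ S_i.
P1: T = 0x18, S = E(K, T) = 0xF2; 0x95 ⊕ 0xF2 = 0x67.

P1 = 0x67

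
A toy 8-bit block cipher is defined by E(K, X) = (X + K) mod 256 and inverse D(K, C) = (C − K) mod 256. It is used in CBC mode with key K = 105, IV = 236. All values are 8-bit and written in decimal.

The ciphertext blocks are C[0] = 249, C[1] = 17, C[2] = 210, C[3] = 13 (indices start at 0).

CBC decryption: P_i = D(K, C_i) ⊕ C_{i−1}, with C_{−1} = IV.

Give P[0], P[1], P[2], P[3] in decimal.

P[0]: D(K, 249) = 144; 144 ⊕ 236 = 124.
P[1]: D(K, 17) = 168; 168 ⊕ 249 = 81.
P[2]: D(K, 210) = 105; 105 ⊕ 17 = 120.
P[3]: D(K, 13) = 164; 164 ⊕ 210 = 118.

P[0] = 124, P[1] = 81, P[2] = 120, P[3] = 118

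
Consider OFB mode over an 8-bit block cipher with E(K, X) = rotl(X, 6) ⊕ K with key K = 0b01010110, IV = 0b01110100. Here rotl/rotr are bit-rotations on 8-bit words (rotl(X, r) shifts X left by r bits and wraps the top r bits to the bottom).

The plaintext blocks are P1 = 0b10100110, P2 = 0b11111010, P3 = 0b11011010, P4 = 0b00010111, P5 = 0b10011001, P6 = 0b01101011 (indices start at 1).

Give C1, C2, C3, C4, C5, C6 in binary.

OFB encryption: S_i = E(K, S_{i−1}) with S_{0} = IV; C_i = P_i ⊕ S_i.
C1: S = E(K, 0b01110100) = 0b01001011; 0b10100110 ⊕ 0b01001011 = 0b11101101.
C2: S = E(K, 0b01001011) = 0b10000100; 0b11111010 ⊕ 0b10000100 = 0b01111110.
C3: S = E(K, 0b10000100) = 0b01110111; 0b11011010 ⊕ 0b01110111 = 0b10101101.
C4: S = E(K, 0b01110111) = 0b10001011; 0b00010111 ⊕ 0b10001011 = 0b10011100.
C5: S = E(K, 0b10001011) = 0b10110100; 0b10011001 ⊕ 0b10110100 = 0b00101101.
C6: S = E(K, 0b10110100) = 0b01111011; 0b01101011 ⊕ 0b01111011 = 0b00010000.

C1 = 0b11101101, C2 = 0b01111110, C3 = 0b10101101, C4 = 0b10011100, C5 = 0b00101101, C6 = 0b00010000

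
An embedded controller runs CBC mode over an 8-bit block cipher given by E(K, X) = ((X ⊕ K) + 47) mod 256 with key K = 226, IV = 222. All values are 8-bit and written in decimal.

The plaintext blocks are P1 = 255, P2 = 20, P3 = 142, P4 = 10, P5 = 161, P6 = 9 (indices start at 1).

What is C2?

C2 = 51

CBC encryption: C_i = E(K, P_i ⊕ C_{i−1}), with C_{0} = IV.
C1: P1 ⊕ 222 = 33; E(K, 33) = 242.
C2: P2 ⊕ 242 = 230; E(K, 230) = 51.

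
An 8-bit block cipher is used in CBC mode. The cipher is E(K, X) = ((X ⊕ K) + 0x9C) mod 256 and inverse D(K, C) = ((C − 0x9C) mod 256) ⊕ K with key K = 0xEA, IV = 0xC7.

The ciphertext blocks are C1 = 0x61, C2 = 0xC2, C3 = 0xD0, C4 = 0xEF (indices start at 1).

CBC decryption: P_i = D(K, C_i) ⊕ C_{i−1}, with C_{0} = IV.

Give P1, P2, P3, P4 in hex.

P1: D(K, 0x61) = 0x2F; 0x2F ⊕ 0xC7 = 0xE8.
P2: D(K, 0xC2) = 0xCC; 0xCC ⊕ 0x61 = 0xAD.
P3: D(K, 0xD0) = 0xDE; 0xDE ⊕ 0xC2 = 0x1C.
P4: D(K, 0xEF) = 0xB9; 0xB9 ⊕ 0xD0 = 0x69.

P1 = 0xE8, P2 = 0xAD, P3 = 0x1C, P4 = 0x69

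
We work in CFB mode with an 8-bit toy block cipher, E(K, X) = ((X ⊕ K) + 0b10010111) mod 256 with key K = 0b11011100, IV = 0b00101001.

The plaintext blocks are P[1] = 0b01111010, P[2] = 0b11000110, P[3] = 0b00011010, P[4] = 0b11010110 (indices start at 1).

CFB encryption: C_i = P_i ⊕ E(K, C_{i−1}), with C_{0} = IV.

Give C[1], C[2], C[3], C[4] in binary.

C[1]: E(K, 0b00101001) = 0b10001100; 0b01111010 ⊕ 0b10001100 = 0b11110110.
C[2]: E(K, 0b11110110) = 0b11000001; 0b11000110 ⊕ 0b11000001 = 0b00000111.
C[3]: E(K, 0b00000111) = 0b01110010; 0b00011010 ⊕ 0b01110010 = 0b01101000.
C[4]: E(K, 0b01101000) = 0b01001011; 0b11010110 ⊕ 0b01001011 = 0b10011101.

C[1] = 0b11110110, C[2] = 0b00000111, C[3] = 0b01101000, C[4] = 0b10011101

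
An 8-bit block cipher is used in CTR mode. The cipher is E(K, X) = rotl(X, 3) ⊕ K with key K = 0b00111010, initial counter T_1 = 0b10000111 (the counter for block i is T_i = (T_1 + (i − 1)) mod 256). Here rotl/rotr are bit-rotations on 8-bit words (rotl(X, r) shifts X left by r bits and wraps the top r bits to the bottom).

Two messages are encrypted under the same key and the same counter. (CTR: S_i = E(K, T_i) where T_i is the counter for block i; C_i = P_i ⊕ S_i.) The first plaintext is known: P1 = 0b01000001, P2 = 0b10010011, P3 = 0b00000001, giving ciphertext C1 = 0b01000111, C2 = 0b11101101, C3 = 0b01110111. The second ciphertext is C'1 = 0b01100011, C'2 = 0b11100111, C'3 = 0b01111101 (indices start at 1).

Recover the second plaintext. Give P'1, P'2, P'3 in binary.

P'1 = 0b01100101, P'2 = 0b10011001, P'3 = 0b00001011

In CTR with a reused counter, both messages share the same keystream S_i, so C_i ⊕ C'_i = P_i ⊕ P'_i and thus P'_i = P_i ⊕ C_i ⊕ C'_i.
P'1: 0b01000001 ⊕ 0b01000111 ⊕ 0b01100011 = 0b01100101.
P'2: 0b10010011 ⊕ 0b11101101 ⊕ 0b11100111 = 0b10011001.
P'3: 0b00000001 ⊕ 0b01110111 ⊕ 0b01111101 = 0b00001011.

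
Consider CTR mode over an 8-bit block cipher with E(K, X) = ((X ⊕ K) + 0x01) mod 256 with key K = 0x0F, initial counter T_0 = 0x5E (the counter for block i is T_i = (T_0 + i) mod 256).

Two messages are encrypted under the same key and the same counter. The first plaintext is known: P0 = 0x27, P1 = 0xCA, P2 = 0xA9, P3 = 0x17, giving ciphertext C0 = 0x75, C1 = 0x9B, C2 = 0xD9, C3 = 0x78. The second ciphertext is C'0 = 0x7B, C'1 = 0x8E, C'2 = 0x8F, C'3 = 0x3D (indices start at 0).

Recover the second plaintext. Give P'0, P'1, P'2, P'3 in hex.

In CTR with a reused counter, both messages share the same keystream S_i, so C_i ⊕ C'_i = P_i ⊕ P'_i and thus P'_i = P_i ⊕ C_i ⊕ C'_i.
P'0: 0x27 ⊕ 0x75 ⊕ 0x7B = 0x29.
P'1: 0xCA ⊕ 0x9B ⊕ 0x8E = 0xDF.
P'2: 0xA9 ⊕ 0xD9 ⊕ 0x8F = 0xFF.
P'3: 0x17 ⊕ 0x78 ⊕ 0x3D = 0x52.

P'0 = 0x29, P'1 = 0xDF, P'2 = 0xFF, P'3 = 0x52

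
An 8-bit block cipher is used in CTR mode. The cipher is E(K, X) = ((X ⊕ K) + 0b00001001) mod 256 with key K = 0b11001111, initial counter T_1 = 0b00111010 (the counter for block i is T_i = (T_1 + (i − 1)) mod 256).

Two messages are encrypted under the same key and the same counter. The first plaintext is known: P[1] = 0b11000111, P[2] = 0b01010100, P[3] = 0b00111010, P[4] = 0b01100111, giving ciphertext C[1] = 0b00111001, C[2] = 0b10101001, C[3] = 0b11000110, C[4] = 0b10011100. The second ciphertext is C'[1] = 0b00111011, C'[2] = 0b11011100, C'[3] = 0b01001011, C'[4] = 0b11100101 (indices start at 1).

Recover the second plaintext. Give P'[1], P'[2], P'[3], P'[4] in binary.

P'[1] = 0b11000101, P'[2] = 0b00100001, P'[3] = 0b10110111, P'[4] = 0b00011110

In CTR with a reused counter, both messages share the same keystream S_i, so C_i ⊕ C'_i = P_i ⊕ P'_i and thus P'_i = P_i ⊕ C_i ⊕ C'_i.
P'[1]: 0b11000111 ⊕ 0b00111001 ⊕ 0b00111011 = 0b11000101.
P'[2]: 0b01010100 ⊕ 0b10101001 ⊕ 0b11011100 = 0b00100001.
P'[3]: 0b00111010 ⊕ 0b11000110 ⊕ 0b01001011 = 0b10110111.
P'[4]: 0b01100111 ⊕ 0b10011100 ⊕ 0b11100101 = 0b00011110.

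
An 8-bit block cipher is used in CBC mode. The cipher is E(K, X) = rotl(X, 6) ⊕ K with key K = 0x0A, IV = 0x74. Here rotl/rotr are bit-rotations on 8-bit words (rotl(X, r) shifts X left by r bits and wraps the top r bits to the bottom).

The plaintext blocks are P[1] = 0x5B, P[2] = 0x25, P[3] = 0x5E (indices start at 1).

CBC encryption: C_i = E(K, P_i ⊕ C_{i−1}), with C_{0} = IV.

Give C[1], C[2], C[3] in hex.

C[1] = 0xC1, C[2] = 0x33, C[3] = 0x51

C[1]: P[1] ⊕ 0x74 = 0x2F; E(K, 0x2F) = 0xC1.
C[2]: P[2] ⊕ 0xC1 = 0xE4; E(K, 0xE4) = 0x33.
C[3]: P[3] ⊕ 0x33 = 0x6D; E(K, 0x6D) = 0x51.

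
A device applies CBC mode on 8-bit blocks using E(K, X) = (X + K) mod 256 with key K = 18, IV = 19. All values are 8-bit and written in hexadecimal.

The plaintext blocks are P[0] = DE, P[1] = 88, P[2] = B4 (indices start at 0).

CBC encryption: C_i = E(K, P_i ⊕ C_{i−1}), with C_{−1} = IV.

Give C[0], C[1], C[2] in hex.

C[0] = DF, C[1] = 6F, C[2] = F3

C[0]: P[0] ⊕ 19 = C7; E(K, C7) = DF.
C[1]: P[1] ⊕ DF = 57; E(K, 57) = 6F.
C[2]: P[2] ⊕ 6F = DB; E(K, DB) = F3.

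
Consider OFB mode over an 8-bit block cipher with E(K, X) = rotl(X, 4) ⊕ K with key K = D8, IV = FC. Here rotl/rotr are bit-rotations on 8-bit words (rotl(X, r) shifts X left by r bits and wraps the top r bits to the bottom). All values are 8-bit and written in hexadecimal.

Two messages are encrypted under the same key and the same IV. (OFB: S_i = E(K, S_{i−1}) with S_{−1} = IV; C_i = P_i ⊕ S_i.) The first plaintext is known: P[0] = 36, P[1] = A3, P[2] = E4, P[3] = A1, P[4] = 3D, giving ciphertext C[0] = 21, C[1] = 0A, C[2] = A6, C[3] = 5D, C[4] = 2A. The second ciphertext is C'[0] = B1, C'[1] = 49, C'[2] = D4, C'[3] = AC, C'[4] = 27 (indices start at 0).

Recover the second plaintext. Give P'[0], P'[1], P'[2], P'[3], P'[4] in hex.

P'[0] = A6, P'[1] = E0, P'[2] = 96, P'[3] = 50, P'[4] = 30

In OFB with a reused IV, both messages share the same keystream S_i, so C_i ⊕ C'_i = P_i ⊕ P'_i and thus P'_i = P_i ⊕ C_i ⊕ C'_i.
P'[0]: 36 ⊕ 21 ⊕ B1 = A6.
P'[1]: A3 ⊕ 0A ⊕ 49 = E0.
P'[2]: E4 ⊕ A6 ⊕ D4 = 96.
P'[3]: A1 ⊕ 5D ⊕ AC = 50.
P'[4]: 3D ⊕ 2A ⊕ 27 = 30.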